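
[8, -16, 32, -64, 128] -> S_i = 8*-2^i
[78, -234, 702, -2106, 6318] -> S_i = 78*-3^i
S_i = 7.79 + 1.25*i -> [7.79, 9.04, 10.29, 11.54, 12.79]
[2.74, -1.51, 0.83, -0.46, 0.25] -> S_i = 2.74*(-0.55)^i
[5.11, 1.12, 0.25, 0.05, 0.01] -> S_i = 5.11*0.22^i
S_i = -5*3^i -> [-5, -15, -45, -135, -405]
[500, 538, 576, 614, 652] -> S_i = 500 + 38*i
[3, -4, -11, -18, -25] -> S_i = 3 + -7*i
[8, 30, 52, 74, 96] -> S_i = 8 + 22*i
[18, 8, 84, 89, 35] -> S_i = Random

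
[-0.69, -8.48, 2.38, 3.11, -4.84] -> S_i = Random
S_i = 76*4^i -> [76, 304, 1216, 4864, 19456]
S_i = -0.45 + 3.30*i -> [-0.45, 2.85, 6.15, 9.45, 12.75]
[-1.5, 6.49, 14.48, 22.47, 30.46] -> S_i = -1.50 + 7.99*i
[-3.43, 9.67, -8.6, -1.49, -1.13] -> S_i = Random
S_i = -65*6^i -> [-65, -390, -2340, -14040, -84240]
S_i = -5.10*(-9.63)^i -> [-5.1, 49.11, -472.96, 4554.59, -43860.68]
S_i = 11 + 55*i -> [11, 66, 121, 176, 231]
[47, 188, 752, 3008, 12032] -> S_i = 47*4^i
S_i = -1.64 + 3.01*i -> [-1.64, 1.37, 4.38, 7.39, 10.4]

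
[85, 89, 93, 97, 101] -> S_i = 85 + 4*i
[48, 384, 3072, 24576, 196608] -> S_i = 48*8^i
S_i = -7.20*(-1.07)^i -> [-7.2, 7.7, -8.24, 8.82, -9.44]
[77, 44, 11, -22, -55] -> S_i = 77 + -33*i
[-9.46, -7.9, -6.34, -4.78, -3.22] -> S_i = -9.46 + 1.56*i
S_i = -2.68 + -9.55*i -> [-2.68, -12.23, -21.78, -31.33, -40.88]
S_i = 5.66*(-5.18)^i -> [5.66, -29.32, 151.87, -786.69, 4075.07]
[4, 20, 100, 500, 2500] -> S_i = 4*5^i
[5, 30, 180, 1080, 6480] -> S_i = 5*6^i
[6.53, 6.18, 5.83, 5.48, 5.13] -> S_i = 6.53 + -0.35*i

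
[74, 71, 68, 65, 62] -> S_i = 74 + -3*i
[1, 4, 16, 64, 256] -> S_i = 1*4^i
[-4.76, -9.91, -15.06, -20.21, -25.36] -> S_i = -4.76 + -5.15*i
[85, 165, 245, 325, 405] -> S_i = 85 + 80*i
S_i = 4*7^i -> [4, 28, 196, 1372, 9604]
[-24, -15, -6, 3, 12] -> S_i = -24 + 9*i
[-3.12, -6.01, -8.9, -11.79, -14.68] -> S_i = -3.12 + -2.89*i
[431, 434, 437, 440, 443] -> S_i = 431 + 3*i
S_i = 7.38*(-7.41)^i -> [7.38, -54.69, 405.22, -3002.69, 22249.96]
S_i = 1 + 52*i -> [1, 53, 105, 157, 209]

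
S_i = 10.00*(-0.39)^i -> [10.0, -3.9, 1.52, -0.59, 0.23]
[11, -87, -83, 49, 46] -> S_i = Random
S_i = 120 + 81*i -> [120, 201, 282, 363, 444]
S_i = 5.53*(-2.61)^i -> [5.53, -14.43, 37.67, -98.32, 256.62]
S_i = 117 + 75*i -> [117, 192, 267, 342, 417]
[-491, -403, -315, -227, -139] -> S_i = -491 + 88*i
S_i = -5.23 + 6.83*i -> [-5.23, 1.6, 8.43, 15.26, 22.09]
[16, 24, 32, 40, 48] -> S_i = 16 + 8*i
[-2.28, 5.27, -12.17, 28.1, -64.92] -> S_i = -2.28*(-2.31)^i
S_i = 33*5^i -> [33, 165, 825, 4125, 20625]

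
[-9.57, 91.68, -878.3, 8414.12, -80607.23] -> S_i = -9.57*(-9.58)^i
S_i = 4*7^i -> [4, 28, 196, 1372, 9604]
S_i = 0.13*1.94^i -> [0.13, 0.25, 0.49, 0.95, 1.84]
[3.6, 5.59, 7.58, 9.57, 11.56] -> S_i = 3.60 + 1.99*i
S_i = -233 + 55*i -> [-233, -178, -123, -68, -13]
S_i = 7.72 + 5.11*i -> [7.72, 12.83, 17.94, 23.05, 28.16]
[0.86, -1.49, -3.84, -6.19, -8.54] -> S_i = 0.86 + -2.35*i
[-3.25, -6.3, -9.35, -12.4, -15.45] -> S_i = -3.25 + -3.05*i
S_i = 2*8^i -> [2, 16, 128, 1024, 8192]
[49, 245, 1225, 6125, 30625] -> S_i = 49*5^i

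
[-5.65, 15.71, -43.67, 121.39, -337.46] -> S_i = -5.65*(-2.78)^i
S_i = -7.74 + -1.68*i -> [-7.74, -9.42, -11.1, -12.78, -14.46]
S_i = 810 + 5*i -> [810, 815, 820, 825, 830]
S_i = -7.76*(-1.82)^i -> [-7.76, 14.12, -25.7, 46.78, -85.14]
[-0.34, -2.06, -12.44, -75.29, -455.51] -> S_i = -0.34*6.05^i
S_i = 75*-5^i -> [75, -375, 1875, -9375, 46875]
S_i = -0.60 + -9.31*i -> [-0.6, -9.91, -19.22, -28.53, -37.84]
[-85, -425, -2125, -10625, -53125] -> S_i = -85*5^i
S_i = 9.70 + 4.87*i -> [9.7, 14.57, 19.44, 24.31, 29.18]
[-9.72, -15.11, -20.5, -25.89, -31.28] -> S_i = -9.72 + -5.39*i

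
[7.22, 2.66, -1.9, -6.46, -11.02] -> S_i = 7.22 + -4.56*i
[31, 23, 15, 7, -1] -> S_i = 31 + -8*i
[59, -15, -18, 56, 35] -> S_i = Random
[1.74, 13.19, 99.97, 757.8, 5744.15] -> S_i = 1.74*7.58^i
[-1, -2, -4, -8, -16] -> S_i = -1*2^i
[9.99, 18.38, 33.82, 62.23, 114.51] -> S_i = 9.99*1.84^i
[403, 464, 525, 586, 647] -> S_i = 403 + 61*i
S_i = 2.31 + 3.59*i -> [2.31, 5.9, 9.49, 13.08, 16.67]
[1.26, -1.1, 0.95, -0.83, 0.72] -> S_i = 1.26*(-0.87)^i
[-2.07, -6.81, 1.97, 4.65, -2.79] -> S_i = Random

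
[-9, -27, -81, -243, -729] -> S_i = -9*3^i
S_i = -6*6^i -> [-6, -36, -216, -1296, -7776]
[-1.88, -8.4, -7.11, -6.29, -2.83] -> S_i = Random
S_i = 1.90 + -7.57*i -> [1.9, -5.67, -13.24, -20.81, -28.38]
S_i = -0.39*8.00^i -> [-0.39, -3.12, -24.96, -199.68, -1597.44]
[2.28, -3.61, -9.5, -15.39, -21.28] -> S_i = 2.28 + -5.89*i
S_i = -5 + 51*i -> [-5, 46, 97, 148, 199]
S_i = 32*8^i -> [32, 256, 2048, 16384, 131072]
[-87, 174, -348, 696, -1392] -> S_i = -87*-2^i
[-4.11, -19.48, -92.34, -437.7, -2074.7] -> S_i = -4.11*4.74^i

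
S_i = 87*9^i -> [87, 783, 7047, 63423, 570807]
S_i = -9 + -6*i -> [-9, -15, -21, -27, -33]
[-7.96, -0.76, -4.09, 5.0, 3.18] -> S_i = Random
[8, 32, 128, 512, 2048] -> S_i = 8*4^i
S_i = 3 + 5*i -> [3, 8, 13, 18, 23]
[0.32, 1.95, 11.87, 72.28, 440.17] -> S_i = 0.32*6.09^i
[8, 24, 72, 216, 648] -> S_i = 8*3^i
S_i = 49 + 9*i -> [49, 58, 67, 76, 85]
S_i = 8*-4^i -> [8, -32, 128, -512, 2048]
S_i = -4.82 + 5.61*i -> [-4.82, 0.79, 6.4, 12.01, 17.62]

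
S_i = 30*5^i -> [30, 150, 750, 3750, 18750]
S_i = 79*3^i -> [79, 237, 711, 2133, 6399]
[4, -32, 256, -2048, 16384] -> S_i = 4*-8^i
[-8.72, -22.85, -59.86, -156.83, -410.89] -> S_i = -8.72*2.62^i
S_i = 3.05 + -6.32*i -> [3.05, -3.27, -9.59, -15.91, -22.23]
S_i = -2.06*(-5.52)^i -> [-2.06, 11.37, -62.77, 346.49, -1912.6]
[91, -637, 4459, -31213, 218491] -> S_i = 91*-7^i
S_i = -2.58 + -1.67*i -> [-2.58, -4.25, -5.92, -7.59, -9.26]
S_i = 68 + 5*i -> [68, 73, 78, 83, 88]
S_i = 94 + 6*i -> [94, 100, 106, 112, 118]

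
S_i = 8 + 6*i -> [8, 14, 20, 26, 32]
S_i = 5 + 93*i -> [5, 98, 191, 284, 377]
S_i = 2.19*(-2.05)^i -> [2.19, -4.49, 9.2, -18.87, 38.68]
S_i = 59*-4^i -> [59, -236, 944, -3776, 15104]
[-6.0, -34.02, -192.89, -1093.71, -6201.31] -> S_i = -6.00*5.67^i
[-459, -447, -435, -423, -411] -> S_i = -459 + 12*i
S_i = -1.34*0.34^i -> [-1.34, -0.46, -0.15, -0.05, -0.02]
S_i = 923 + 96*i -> [923, 1019, 1115, 1211, 1307]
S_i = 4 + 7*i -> [4, 11, 18, 25, 32]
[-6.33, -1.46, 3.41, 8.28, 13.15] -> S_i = -6.33 + 4.87*i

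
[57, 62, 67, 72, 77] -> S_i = 57 + 5*i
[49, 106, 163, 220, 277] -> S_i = 49 + 57*i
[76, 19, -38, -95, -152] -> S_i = 76 + -57*i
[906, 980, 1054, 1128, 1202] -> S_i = 906 + 74*i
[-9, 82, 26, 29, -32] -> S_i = Random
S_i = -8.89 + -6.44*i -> [-8.89, -15.33, -21.77, -28.21, -34.65]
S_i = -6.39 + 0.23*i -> [-6.39, -6.16, -5.93, -5.7, -5.47]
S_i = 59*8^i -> [59, 472, 3776, 30208, 241664]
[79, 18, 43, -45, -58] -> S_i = Random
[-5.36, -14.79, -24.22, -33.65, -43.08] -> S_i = -5.36 + -9.43*i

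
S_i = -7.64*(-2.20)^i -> [-7.64, 16.81, -36.98, 81.35, -178.97]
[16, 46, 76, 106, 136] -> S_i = 16 + 30*i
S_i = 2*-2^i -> [2, -4, 8, -16, 32]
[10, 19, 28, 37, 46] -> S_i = 10 + 9*i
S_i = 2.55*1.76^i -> [2.55, 4.49, 7.9, 13.9, 24.47]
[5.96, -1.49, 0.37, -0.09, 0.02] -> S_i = 5.96*(-0.25)^i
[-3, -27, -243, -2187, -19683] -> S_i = -3*9^i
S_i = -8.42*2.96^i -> [-8.42, -24.92, -73.77, -218.37, -646.37]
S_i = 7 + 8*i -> [7, 15, 23, 31, 39]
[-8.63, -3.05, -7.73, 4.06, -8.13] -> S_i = Random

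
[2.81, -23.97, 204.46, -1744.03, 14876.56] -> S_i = 2.81*(-8.53)^i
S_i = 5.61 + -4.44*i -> [5.61, 1.17, -3.27, -7.71, -12.15]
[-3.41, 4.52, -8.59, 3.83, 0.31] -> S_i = Random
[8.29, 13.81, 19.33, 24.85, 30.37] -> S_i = 8.29 + 5.52*i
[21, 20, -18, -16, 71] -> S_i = Random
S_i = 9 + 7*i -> [9, 16, 23, 30, 37]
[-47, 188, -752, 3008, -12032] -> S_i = -47*-4^i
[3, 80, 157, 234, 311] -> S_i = 3 + 77*i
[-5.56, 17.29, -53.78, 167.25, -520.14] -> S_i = -5.56*(-3.11)^i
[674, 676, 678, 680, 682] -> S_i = 674 + 2*i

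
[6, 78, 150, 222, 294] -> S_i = 6 + 72*i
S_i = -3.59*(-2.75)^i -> [-3.59, 9.87, -27.15, 74.66, -205.32]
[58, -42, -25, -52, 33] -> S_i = Random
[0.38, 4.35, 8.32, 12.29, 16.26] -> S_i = 0.38 + 3.97*i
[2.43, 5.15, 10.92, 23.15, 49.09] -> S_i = 2.43*2.12^i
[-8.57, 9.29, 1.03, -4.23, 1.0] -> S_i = Random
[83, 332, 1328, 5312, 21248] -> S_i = 83*4^i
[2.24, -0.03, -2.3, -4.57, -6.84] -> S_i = 2.24 + -2.27*i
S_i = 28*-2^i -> [28, -56, 112, -224, 448]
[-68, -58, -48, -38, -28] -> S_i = -68 + 10*i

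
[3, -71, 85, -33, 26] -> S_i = Random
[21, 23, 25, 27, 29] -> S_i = 21 + 2*i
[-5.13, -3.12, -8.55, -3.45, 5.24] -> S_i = Random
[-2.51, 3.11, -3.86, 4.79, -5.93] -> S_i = -2.51*(-1.24)^i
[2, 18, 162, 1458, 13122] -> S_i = 2*9^i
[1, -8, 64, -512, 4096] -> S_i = 1*-8^i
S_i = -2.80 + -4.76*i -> [-2.8, -7.56, -12.32, -17.08, -21.84]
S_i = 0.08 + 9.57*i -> [0.08, 9.65, 19.22, 28.79, 38.36]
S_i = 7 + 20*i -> [7, 27, 47, 67, 87]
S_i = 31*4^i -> [31, 124, 496, 1984, 7936]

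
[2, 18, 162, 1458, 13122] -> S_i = 2*9^i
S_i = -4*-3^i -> [-4, 12, -36, 108, -324]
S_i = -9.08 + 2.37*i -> [-9.08, -6.71, -4.34, -1.97, 0.4]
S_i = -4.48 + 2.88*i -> [-4.48, -1.6, 1.28, 4.16, 7.04]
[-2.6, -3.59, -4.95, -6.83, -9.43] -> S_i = -2.60*1.38^i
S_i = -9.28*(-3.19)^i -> [-9.28, 29.6, -94.43, 301.25, -960.97]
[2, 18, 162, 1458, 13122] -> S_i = 2*9^i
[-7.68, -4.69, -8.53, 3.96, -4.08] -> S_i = Random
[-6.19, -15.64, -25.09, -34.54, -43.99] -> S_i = -6.19 + -9.45*i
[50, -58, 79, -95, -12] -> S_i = Random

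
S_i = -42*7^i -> [-42, -294, -2058, -14406, -100842]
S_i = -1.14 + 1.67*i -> [-1.14, 0.53, 2.2, 3.87, 5.54]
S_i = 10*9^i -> [10, 90, 810, 7290, 65610]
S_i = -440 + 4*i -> [-440, -436, -432, -428, -424]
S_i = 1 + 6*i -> [1, 7, 13, 19, 25]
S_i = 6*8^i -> [6, 48, 384, 3072, 24576]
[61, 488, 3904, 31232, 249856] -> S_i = 61*8^i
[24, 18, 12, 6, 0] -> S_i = 24 + -6*i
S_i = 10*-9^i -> [10, -90, 810, -7290, 65610]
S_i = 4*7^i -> [4, 28, 196, 1372, 9604]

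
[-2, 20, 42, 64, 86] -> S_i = -2 + 22*i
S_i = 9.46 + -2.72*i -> [9.46, 6.74, 4.02, 1.3, -1.42]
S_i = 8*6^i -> [8, 48, 288, 1728, 10368]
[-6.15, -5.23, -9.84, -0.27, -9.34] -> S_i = Random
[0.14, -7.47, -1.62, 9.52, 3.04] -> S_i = Random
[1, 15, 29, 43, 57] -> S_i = 1 + 14*i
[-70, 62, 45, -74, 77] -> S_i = Random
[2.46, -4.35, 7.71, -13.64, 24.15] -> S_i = 2.46*(-1.77)^i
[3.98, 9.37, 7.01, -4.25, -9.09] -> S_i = Random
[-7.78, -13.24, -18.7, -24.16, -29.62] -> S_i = -7.78 + -5.46*i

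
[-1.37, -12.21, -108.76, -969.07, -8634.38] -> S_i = -1.37*8.91^i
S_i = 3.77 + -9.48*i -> [3.77, -5.71, -15.19, -24.67, -34.15]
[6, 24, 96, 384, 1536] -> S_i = 6*4^i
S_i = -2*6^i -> [-2, -12, -72, -432, -2592]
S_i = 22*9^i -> [22, 198, 1782, 16038, 144342]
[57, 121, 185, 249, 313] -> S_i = 57 + 64*i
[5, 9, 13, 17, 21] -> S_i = 5 + 4*i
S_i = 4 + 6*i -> [4, 10, 16, 22, 28]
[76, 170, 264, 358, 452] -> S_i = 76 + 94*i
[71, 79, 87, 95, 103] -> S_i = 71 + 8*i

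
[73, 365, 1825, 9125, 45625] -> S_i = 73*5^i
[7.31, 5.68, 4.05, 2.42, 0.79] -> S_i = 7.31 + -1.63*i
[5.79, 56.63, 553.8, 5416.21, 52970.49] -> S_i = 5.79*9.78^i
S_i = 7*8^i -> [7, 56, 448, 3584, 28672]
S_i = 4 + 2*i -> [4, 6, 8, 10, 12]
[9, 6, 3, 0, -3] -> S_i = 9 + -3*i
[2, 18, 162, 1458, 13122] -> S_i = 2*9^i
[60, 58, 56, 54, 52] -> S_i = 60 + -2*i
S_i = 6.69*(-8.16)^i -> [6.69, -54.59, 445.46, -3634.93, 29661.07]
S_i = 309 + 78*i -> [309, 387, 465, 543, 621]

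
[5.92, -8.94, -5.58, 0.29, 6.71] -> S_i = Random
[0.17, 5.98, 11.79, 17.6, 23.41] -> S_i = 0.17 + 5.81*i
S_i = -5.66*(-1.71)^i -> [-5.66, 9.68, -16.55, 28.3, -48.4]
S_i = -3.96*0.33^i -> [-3.96, -1.31, -0.43, -0.14, -0.05]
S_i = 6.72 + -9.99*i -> [6.72, -3.27, -13.26, -23.25, -33.24]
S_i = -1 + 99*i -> [-1, 98, 197, 296, 395]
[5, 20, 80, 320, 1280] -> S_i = 5*4^i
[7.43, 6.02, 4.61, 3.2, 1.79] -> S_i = 7.43 + -1.41*i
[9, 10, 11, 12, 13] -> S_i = 9 + 1*i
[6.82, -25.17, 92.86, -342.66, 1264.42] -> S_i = 6.82*(-3.69)^i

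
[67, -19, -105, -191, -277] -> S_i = 67 + -86*i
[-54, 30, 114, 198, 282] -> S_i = -54 + 84*i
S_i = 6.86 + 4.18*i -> [6.86, 11.04, 15.22, 19.4, 23.58]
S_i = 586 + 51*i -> [586, 637, 688, 739, 790]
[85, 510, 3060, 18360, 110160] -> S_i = 85*6^i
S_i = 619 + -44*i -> [619, 575, 531, 487, 443]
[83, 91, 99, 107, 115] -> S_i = 83 + 8*i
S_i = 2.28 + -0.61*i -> [2.28, 1.67, 1.06, 0.45, -0.16]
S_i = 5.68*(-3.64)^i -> [5.68, -20.68, 75.26, -273.94, 997.13]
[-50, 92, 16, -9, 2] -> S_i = Random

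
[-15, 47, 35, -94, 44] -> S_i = Random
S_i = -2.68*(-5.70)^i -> [-2.68, 15.28, -87.07, 496.32, -2829.01]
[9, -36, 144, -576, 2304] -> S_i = 9*-4^i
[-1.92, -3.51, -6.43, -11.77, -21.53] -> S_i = -1.92*1.83^i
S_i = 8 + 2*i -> [8, 10, 12, 14, 16]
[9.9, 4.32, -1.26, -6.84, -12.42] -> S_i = 9.90 + -5.58*i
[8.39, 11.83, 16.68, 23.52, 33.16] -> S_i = 8.39*1.41^i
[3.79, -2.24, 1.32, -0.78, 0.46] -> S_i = 3.79*(-0.59)^i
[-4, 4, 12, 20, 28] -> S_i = -4 + 8*i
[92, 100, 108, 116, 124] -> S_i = 92 + 8*i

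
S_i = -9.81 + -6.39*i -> [-9.81, -16.2, -22.59, -28.98, -35.37]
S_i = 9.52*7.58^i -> [9.52, 72.16, 546.98, 4146.15, 31427.78]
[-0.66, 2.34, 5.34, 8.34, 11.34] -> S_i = -0.66 + 3.00*i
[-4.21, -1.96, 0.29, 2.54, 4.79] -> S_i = -4.21 + 2.25*i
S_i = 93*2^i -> [93, 186, 372, 744, 1488]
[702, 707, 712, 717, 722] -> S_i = 702 + 5*i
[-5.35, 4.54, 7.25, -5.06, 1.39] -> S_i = Random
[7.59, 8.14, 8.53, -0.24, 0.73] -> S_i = Random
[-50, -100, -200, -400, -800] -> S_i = -50*2^i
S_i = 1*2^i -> [1, 2, 4, 8, 16]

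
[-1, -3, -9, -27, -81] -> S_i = -1*3^i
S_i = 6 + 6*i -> [6, 12, 18, 24, 30]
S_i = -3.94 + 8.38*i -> [-3.94, 4.44, 12.82, 21.2, 29.58]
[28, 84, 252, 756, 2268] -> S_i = 28*3^i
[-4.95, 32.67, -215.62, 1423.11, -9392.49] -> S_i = -4.95*(-6.60)^i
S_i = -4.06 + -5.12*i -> [-4.06, -9.18, -14.3, -19.42, -24.54]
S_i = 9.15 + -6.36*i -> [9.15, 2.79, -3.57, -9.93, -16.29]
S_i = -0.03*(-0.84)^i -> [-0.03, 0.03, -0.02, 0.02, -0.01]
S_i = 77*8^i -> [77, 616, 4928, 39424, 315392]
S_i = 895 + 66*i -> [895, 961, 1027, 1093, 1159]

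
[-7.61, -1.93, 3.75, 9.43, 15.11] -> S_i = -7.61 + 5.68*i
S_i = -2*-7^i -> [-2, 14, -98, 686, -4802]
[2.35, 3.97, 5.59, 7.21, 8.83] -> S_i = 2.35 + 1.62*i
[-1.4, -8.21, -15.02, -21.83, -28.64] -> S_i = -1.40 + -6.81*i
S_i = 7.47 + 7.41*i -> [7.47, 14.88, 22.29, 29.7, 37.11]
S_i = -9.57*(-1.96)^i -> [-9.57, 18.76, -36.76, 72.06, -141.23]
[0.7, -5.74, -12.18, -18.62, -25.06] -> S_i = 0.70 + -6.44*i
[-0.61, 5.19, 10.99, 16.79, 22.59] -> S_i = -0.61 + 5.80*i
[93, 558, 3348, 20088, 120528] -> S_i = 93*6^i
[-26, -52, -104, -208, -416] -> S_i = -26*2^i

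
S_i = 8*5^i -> [8, 40, 200, 1000, 5000]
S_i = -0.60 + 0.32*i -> [-0.6, -0.28, 0.04, 0.36, 0.68]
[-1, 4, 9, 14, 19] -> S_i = -1 + 5*i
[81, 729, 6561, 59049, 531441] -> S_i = 81*9^i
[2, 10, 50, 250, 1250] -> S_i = 2*5^i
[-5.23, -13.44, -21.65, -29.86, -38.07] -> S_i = -5.23 + -8.21*i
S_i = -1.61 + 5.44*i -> [-1.61, 3.83, 9.27, 14.71, 20.15]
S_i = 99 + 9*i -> [99, 108, 117, 126, 135]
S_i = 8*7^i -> [8, 56, 392, 2744, 19208]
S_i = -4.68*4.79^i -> [-4.68, -22.42, -107.38, -514.34, -2463.7]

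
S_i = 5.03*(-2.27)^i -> [5.03, -11.42, 25.92, -58.84, 133.56]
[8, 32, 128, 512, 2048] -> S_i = 8*4^i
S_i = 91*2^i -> [91, 182, 364, 728, 1456]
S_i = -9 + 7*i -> [-9, -2, 5, 12, 19]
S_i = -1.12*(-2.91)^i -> [-1.12, 3.26, -9.48, 27.6, -80.31]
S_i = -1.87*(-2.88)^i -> [-1.87, 5.39, -15.51, 44.67, -128.65]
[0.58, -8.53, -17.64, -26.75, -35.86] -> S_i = 0.58 + -9.11*i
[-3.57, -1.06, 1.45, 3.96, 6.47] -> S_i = -3.57 + 2.51*i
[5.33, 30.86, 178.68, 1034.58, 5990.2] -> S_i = 5.33*5.79^i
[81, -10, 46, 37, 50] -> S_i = Random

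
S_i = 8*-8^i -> [8, -64, 512, -4096, 32768]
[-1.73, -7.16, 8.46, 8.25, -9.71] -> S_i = Random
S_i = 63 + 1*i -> [63, 64, 65, 66, 67]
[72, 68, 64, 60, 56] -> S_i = 72 + -4*i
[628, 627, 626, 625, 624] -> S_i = 628 + -1*i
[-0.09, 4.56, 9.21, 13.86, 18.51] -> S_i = -0.09 + 4.65*i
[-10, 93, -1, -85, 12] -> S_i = Random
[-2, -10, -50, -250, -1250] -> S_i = -2*5^i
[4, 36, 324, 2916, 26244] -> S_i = 4*9^i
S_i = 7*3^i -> [7, 21, 63, 189, 567]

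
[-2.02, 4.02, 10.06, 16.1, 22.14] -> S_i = -2.02 + 6.04*i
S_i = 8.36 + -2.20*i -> [8.36, 6.16, 3.96, 1.76, -0.44]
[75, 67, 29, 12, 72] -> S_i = Random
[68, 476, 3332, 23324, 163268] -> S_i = 68*7^i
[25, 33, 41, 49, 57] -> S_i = 25 + 8*i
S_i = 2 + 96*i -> [2, 98, 194, 290, 386]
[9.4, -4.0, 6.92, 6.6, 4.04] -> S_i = Random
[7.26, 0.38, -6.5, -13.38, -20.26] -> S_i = 7.26 + -6.88*i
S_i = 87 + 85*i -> [87, 172, 257, 342, 427]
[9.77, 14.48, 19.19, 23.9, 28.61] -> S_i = 9.77 + 4.71*i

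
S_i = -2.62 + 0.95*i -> [-2.62, -1.67, -0.72, 0.23, 1.18]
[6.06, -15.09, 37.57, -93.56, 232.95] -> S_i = 6.06*(-2.49)^i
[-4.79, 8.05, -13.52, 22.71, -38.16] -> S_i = -4.79*(-1.68)^i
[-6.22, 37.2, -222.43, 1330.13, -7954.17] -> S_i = -6.22*(-5.98)^i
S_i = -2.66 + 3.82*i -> [-2.66, 1.16, 4.98, 8.8, 12.62]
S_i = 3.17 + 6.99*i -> [3.17, 10.16, 17.15, 24.14, 31.13]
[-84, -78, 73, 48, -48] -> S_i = Random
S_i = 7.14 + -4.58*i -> [7.14, 2.56, -2.02, -6.6, -11.18]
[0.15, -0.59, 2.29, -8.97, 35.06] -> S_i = 0.15*(-3.91)^i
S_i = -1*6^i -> [-1, -6, -36, -216, -1296]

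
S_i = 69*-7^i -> [69, -483, 3381, -23667, 165669]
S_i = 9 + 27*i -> [9, 36, 63, 90, 117]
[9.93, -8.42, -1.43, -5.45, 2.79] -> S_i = Random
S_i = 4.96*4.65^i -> [4.96, 23.06, 107.25, 498.7, 2318.96]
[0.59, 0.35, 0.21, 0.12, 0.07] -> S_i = 0.59*0.59^i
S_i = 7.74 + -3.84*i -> [7.74, 3.9, 0.06, -3.78, -7.62]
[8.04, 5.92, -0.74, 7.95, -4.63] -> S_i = Random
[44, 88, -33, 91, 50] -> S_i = Random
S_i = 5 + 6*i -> [5, 11, 17, 23, 29]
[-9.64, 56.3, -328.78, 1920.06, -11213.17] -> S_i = -9.64*(-5.84)^i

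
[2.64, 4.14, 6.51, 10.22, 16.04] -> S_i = 2.64*1.57^i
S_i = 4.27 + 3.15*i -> [4.27, 7.42, 10.57, 13.72, 16.87]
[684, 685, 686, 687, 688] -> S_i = 684 + 1*i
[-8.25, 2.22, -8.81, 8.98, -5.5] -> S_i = Random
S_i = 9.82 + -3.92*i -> [9.82, 5.9, 1.98, -1.94, -5.86]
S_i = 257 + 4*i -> [257, 261, 265, 269, 273]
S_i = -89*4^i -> [-89, -356, -1424, -5696, -22784]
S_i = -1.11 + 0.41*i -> [-1.11, -0.7, -0.29, 0.12, 0.53]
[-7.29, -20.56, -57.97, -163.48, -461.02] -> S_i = -7.29*2.82^i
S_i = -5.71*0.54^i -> [-5.71, -3.08, -1.67, -0.9, -0.49]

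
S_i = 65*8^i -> [65, 520, 4160, 33280, 266240]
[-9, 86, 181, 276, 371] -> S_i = -9 + 95*i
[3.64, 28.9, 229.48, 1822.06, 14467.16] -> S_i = 3.64*7.94^i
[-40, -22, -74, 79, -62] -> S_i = Random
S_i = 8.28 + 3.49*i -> [8.28, 11.77, 15.26, 18.75, 22.24]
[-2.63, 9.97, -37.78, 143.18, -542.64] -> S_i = -2.63*(-3.79)^i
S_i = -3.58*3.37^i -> [-3.58, -12.06, -40.66, -137.02, -461.75]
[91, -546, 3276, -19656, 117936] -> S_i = 91*-6^i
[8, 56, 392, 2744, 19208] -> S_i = 8*7^i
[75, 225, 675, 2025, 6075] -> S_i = 75*3^i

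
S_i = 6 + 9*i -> [6, 15, 24, 33, 42]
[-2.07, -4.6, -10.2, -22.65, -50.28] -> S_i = -2.07*2.22^i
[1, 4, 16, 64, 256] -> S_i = 1*4^i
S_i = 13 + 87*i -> [13, 100, 187, 274, 361]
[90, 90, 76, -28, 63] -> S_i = Random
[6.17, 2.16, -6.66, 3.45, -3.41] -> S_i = Random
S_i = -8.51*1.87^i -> [-8.51, -15.91, -29.76, -55.65, -104.06]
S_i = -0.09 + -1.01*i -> [-0.09, -1.1, -2.11, -3.12, -4.13]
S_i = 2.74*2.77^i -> [2.74, 7.59, 21.02, 58.24, 161.31]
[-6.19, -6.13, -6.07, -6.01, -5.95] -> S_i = -6.19*0.99^i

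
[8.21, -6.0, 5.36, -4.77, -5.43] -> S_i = Random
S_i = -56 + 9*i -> [-56, -47, -38, -29, -20]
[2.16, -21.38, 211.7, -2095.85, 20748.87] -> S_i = 2.16*(-9.90)^i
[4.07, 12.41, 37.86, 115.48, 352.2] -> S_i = 4.07*3.05^i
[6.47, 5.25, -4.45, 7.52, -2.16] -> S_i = Random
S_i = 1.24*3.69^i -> [1.24, 4.58, 16.88, 62.3, 229.89]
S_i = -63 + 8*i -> [-63, -55, -47, -39, -31]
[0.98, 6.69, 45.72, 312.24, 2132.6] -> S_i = 0.98*6.83^i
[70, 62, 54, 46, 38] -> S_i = 70 + -8*i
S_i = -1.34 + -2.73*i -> [-1.34, -4.07, -6.8, -9.53, -12.26]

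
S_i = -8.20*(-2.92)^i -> [-8.2, 23.94, -69.92, 204.16, -596.14]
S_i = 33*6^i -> [33, 198, 1188, 7128, 42768]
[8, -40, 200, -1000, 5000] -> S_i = 8*-5^i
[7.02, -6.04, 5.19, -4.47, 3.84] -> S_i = 7.02*(-0.86)^i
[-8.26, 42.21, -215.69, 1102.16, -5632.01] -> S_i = -8.26*(-5.11)^i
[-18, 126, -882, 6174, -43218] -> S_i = -18*-7^i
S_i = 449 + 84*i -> [449, 533, 617, 701, 785]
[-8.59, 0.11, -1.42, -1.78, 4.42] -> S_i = Random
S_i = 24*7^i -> [24, 168, 1176, 8232, 57624]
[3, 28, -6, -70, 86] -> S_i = Random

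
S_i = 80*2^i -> [80, 160, 320, 640, 1280]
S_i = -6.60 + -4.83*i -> [-6.6, -11.43, -16.26, -21.09, -25.92]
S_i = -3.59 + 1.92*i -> [-3.59, -1.67, 0.25, 2.17, 4.09]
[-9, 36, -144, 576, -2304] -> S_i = -9*-4^i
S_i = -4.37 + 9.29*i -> [-4.37, 4.92, 14.21, 23.5, 32.79]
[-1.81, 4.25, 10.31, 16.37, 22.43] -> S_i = -1.81 + 6.06*i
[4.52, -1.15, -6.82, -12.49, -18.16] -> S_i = 4.52 + -5.67*i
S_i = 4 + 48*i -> [4, 52, 100, 148, 196]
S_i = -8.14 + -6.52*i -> [-8.14, -14.66, -21.18, -27.7, -34.22]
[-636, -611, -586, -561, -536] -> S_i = -636 + 25*i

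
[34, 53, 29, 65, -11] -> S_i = Random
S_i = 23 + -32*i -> [23, -9, -41, -73, -105]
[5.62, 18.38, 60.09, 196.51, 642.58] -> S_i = 5.62*3.27^i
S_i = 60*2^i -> [60, 120, 240, 480, 960]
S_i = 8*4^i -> [8, 32, 128, 512, 2048]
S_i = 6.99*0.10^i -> [6.99, 0.7, 0.07, 0.01, 0.0]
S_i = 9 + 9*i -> [9, 18, 27, 36, 45]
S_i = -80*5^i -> [-80, -400, -2000, -10000, -50000]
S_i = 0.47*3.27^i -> [0.47, 1.54, 5.03, 16.43, 53.74]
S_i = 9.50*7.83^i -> [9.5, 74.39, 582.43, 4560.46, 35708.42]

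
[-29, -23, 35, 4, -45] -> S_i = Random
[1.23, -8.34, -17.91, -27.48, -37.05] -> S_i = 1.23 + -9.57*i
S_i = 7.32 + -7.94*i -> [7.32, -0.62, -8.56, -16.5, -24.44]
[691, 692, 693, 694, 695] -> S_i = 691 + 1*i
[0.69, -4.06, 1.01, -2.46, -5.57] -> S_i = Random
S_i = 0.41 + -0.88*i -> [0.41, -0.47, -1.35, -2.23, -3.11]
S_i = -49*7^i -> [-49, -343, -2401, -16807, -117649]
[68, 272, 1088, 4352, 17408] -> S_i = 68*4^i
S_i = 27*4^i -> [27, 108, 432, 1728, 6912]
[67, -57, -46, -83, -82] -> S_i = Random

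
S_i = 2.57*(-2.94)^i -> [2.57, -7.56, 22.21, -65.31, 192.01]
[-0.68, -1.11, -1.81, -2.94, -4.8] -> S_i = -0.68*1.63^i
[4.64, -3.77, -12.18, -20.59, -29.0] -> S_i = 4.64 + -8.41*i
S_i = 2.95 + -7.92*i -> [2.95, -4.97, -12.89, -20.81, -28.73]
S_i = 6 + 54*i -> [6, 60, 114, 168, 222]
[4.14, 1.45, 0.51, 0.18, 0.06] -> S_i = 4.14*0.35^i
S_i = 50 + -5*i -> [50, 45, 40, 35, 30]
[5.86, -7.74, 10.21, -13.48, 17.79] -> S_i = 5.86*(-1.32)^i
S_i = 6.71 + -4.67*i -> [6.71, 2.04, -2.63, -7.3, -11.97]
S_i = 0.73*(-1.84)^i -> [0.73, -1.34, 2.47, -4.55, 8.37]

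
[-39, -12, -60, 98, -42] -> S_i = Random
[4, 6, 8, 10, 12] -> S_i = 4 + 2*i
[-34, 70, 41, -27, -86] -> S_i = Random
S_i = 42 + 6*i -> [42, 48, 54, 60, 66]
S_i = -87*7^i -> [-87, -609, -4263, -29841, -208887]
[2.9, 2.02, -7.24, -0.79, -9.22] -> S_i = Random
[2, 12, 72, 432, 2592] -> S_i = 2*6^i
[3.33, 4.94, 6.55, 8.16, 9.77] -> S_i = 3.33 + 1.61*i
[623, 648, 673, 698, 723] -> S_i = 623 + 25*i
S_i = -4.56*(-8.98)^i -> [-4.56, 40.95, -367.72, 3302.13, -29653.11]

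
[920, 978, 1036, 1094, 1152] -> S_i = 920 + 58*i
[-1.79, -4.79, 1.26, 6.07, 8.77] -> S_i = Random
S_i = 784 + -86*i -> [784, 698, 612, 526, 440]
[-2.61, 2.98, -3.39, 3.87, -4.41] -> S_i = -2.61*(-1.14)^i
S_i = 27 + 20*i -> [27, 47, 67, 87, 107]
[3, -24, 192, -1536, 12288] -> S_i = 3*-8^i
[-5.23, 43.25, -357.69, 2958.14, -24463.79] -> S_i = -5.23*(-8.27)^i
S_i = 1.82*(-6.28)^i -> [1.82, -11.43, 71.78, -450.77, 2830.81]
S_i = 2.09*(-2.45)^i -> [2.09, -5.12, 12.55, -30.74, 75.3]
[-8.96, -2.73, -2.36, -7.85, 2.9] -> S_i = Random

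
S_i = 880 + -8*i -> [880, 872, 864, 856, 848]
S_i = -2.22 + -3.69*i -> [-2.22, -5.91, -9.6, -13.29, -16.98]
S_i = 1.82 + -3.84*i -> [1.82, -2.02, -5.86, -9.7, -13.54]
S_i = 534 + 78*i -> [534, 612, 690, 768, 846]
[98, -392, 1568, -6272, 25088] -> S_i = 98*-4^i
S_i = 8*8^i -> [8, 64, 512, 4096, 32768]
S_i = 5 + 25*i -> [5, 30, 55, 80, 105]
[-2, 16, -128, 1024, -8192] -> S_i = -2*-8^i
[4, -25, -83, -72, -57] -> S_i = Random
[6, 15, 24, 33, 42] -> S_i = 6 + 9*i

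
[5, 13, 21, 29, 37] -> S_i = 5 + 8*i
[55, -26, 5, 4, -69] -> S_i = Random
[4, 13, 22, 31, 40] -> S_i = 4 + 9*i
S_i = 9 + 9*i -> [9, 18, 27, 36, 45]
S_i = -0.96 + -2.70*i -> [-0.96, -3.66, -6.36, -9.06, -11.76]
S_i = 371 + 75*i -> [371, 446, 521, 596, 671]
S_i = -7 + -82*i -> [-7, -89, -171, -253, -335]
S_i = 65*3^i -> [65, 195, 585, 1755, 5265]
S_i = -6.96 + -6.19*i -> [-6.96, -13.15, -19.34, -25.53, -31.72]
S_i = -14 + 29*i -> [-14, 15, 44, 73, 102]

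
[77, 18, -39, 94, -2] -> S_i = Random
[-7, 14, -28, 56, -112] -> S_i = -7*-2^i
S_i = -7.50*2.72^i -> [-7.5, -20.4, -55.49, -150.93, -410.52]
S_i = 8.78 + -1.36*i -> [8.78, 7.42, 6.06, 4.7, 3.34]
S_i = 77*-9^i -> [77, -693, 6237, -56133, 505197]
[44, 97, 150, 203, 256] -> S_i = 44 + 53*i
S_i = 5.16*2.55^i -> [5.16, 13.16, 33.55, 85.56, 218.18]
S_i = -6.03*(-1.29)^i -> [-6.03, 7.78, -10.03, 12.94, -16.7]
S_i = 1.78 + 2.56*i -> [1.78, 4.34, 6.9, 9.46, 12.02]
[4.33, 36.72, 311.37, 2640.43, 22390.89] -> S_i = 4.33*8.48^i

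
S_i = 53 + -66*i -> [53, -13, -79, -145, -211]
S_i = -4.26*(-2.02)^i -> [-4.26, 8.61, -17.38, 35.11, -70.93]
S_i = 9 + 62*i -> [9, 71, 133, 195, 257]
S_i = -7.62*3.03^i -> [-7.62, -23.09, -69.96, -211.97, -642.28]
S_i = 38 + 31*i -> [38, 69, 100, 131, 162]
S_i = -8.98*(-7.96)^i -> [-8.98, 71.48, -568.99, 4529.14, -36051.94]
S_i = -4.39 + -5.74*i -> [-4.39, -10.13, -15.87, -21.61, -27.35]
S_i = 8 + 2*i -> [8, 10, 12, 14, 16]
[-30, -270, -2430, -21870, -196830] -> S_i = -30*9^i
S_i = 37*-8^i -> [37, -296, 2368, -18944, 151552]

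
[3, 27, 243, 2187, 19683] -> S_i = 3*9^i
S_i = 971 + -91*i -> [971, 880, 789, 698, 607]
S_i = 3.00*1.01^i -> [3.0, 3.03, 3.06, 3.09, 3.12]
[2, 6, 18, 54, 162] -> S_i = 2*3^i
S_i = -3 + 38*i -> [-3, 35, 73, 111, 149]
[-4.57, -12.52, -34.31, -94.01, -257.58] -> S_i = -4.57*2.74^i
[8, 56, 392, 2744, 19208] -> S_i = 8*7^i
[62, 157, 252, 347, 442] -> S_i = 62 + 95*i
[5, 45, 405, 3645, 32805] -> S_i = 5*9^i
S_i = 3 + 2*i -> [3, 5, 7, 9, 11]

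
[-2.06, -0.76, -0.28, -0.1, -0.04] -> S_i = -2.06*0.37^i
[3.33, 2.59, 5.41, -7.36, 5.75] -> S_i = Random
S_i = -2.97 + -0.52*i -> [-2.97, -3.49, -4.01, -4.53, -5.05]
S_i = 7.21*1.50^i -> [7.21, 10.82, 16.22, 24.33, 36.5]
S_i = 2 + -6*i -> [2, -4, -10, -16, -22]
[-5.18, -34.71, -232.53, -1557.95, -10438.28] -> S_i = -5.18*6.70^i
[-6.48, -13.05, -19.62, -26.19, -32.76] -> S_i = -6.48 + -6.57*i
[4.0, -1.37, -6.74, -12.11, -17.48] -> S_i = 4.00 + -5.37*i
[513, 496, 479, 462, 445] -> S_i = 513 + -17*i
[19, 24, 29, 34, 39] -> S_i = 19 + 5*i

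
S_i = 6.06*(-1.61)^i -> [6.06, -9.76, 15.71, -25.29, 40.72]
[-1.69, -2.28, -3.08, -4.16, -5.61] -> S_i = -1.69*1.35^i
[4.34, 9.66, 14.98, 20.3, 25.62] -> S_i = 4.34 + 5.32*i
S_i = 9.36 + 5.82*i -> [9.36, 15.18, 21.0, 26.82, 32.64]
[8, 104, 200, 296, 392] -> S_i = 8 + 96*i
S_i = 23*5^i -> [23, 115, 575, 2875, 14375]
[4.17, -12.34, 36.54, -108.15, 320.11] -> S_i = 4.17*(-2.96)^i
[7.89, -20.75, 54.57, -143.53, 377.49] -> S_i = 7.89*(-2.63)^i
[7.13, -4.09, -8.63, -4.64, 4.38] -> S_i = Random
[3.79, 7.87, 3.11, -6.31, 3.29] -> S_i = Random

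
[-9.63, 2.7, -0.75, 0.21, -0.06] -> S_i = -9.63*(-0.28)^i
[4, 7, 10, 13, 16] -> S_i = 4 + 3*i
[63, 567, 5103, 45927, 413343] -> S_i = 63*9^i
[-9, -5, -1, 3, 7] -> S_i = -9 + 4*i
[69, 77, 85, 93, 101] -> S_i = 69 + 8*i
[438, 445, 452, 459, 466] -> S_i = 438 + 7*i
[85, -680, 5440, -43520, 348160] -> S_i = 85*-8^i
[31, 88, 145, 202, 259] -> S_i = 31 + 57*i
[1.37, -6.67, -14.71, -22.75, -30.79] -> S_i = 1.37 + -8.04*i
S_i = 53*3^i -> [53, 159, 477, 1431, 4293]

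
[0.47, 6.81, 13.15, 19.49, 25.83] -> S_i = 0.47 + 6.34*i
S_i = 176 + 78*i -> [176, 254, 332, 410, 488]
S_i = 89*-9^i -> [89, -801, 7209, -64881, 583929]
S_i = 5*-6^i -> [5, -30, 180, -1080, 6480]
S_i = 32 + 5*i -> [32, 37, 42, 47, 52]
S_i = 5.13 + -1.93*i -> [5.13, 3.2, 1.27, -0.66, -2.59]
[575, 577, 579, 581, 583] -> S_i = 575 + 2*i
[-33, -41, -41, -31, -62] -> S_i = Random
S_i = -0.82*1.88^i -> [-0.82, -1.54, -2.9, -5.45, -10.24]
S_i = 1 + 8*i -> [1, 9, 17, 25, 33]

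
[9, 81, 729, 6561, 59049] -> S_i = 9*9^i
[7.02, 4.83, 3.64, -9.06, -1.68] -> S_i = Random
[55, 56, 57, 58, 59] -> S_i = 55 + 1*i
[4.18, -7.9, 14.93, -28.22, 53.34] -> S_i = 4.18*(-1.89)^i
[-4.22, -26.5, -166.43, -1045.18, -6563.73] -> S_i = -4.22*6.28^i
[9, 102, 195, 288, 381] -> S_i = 9 + 93*i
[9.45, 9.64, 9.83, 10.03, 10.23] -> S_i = 9.45*1.02^i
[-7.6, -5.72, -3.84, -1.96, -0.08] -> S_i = -7.60 + 1.88*i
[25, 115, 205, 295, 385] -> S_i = 25 + 90*i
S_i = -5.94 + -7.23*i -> [-5.94, -13.17, -20.4, -27.63, -34.86]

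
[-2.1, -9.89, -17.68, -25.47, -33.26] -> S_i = -2.10 + -7.79*i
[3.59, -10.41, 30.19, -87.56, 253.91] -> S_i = 3.59*(-2.90)^i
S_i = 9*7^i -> [9, 63, 441, 3087, 21609]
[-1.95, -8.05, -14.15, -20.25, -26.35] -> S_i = -1.95 + -6.10*i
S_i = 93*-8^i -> [93, -744, 5952, -47616, 380928]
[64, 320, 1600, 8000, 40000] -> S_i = 64*5^i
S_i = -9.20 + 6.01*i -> [-9.2, -3.19, 2.82, 8.83, 14.84]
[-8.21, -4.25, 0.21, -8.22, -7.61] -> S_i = Random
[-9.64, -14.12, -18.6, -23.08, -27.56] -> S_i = -9.64 + -4.48*i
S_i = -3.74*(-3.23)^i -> [-3.74, 12.08, -39.02, 126.03, -407.08]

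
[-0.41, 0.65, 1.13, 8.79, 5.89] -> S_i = Random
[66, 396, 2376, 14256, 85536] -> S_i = 66*6^i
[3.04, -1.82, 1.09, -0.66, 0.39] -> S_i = 3.04*(-0.60)^i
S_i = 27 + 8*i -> [27, 35, 43, 51, 59]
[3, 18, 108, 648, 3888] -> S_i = 3*6^i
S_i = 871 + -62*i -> [871, 809, 747, 685, 623]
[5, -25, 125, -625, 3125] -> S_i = 5*-5^i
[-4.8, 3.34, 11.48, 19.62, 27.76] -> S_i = -4.80 + 8.14*i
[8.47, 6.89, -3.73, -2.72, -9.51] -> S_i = Random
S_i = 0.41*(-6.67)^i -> [0.41, -2.73, 18.24, -121.66, 811.5]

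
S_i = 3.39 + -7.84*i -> [3.39, -4.45, -12.29, -20.13, -27.97]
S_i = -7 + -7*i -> [-7, -14, -21, -28, -35]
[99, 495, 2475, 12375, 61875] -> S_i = 99*5^i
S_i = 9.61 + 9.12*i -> [9.61, 18.73, 27.85, 36.97, 46.09]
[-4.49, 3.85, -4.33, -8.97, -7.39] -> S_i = Random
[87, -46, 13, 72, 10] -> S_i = Random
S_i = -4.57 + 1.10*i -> [-4.57, -3.47, -2.37, -1.27, -0.17]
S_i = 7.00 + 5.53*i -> [7.0, 12.53, 18.06, 23.59, 29.12]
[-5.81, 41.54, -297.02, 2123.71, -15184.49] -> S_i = -5.81*(-7.15)^i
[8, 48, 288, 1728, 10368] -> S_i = 8*6^i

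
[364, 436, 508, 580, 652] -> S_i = 364 + 72*i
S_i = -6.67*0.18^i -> [-6.67, -1.2, -0.22, -0.04, -0.01]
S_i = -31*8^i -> [-31, -248, -1984, -15872, -126976]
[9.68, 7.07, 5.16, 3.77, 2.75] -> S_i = 9.68*0.73^i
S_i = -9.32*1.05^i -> [-9.32, -9.79, -10.28, -10.79, -11.33]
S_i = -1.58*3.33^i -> [-1.58, -5.26, -17.52, -58.34, -194.28]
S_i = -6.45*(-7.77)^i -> [-6.45, 50.12, -389.41, 3025.68, -23509.52]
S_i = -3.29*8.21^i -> [-3.29, -27.01, -221.76, -1820.65, -14947.5]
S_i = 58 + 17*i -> [58, 75, 92, 109, 126]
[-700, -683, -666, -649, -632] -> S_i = -700 + 17*i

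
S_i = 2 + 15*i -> [2, 17, 32, 47, 62]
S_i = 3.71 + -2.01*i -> [3.71, 1.7, -0.31, -2.32, -4.33]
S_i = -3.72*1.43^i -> [-3.72, -5.32, -7.61, -10.88, -15.56]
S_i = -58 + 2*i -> [-58, -56, -54, -52, -50]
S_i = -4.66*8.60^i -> [-4.66, -40.08, -344.65, -2964.02, -25490.58]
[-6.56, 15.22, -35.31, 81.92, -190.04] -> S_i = -6.56*(-2.32)^i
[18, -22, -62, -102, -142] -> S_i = 18 + -40*i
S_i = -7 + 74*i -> [-7, 67, 141, 215, 289]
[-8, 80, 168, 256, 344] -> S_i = -8 + 88*i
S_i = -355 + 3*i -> [-355, -352, -349, -346, -343]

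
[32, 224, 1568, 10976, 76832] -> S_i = 32*7^i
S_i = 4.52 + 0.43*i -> [4.52, 4.95, 5.38, 5.81, 6.24]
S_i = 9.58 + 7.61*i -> [9.58, 17.19, 24.8, 32.41, 40.02]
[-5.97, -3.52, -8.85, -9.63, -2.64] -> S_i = Random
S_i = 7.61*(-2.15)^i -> [7.61, -16.36, 35.18, -75.63, 162.61]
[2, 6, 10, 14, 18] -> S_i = 2 + 4*i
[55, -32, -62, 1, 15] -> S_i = Random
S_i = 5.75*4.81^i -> [5.75, 27.66, 133.03, 639.89, 3077.85]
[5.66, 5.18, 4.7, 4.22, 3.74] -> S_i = 5.66 + -0.48*i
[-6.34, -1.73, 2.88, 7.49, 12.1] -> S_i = -6.34 + 4.61*i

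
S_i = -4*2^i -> [-4, -8, -16, -32, -64]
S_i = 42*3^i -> [42, 126, 378, 1134, 3402]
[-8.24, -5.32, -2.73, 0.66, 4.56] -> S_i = Random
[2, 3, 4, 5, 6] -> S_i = 2 + 1*i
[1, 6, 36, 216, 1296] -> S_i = 1*6^i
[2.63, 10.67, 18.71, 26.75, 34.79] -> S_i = 2.63 + 8.04*i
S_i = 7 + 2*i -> [7, 9, 11, 13, 15]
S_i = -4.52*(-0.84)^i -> [-4.52, 3.8, -3.19, 2.68, -2.25]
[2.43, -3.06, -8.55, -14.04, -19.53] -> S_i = 2.43 + -5.49*i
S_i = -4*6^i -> [-4, -24, -144, -864, -5184]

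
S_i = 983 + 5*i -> [983, 988, 993, 998, 1003]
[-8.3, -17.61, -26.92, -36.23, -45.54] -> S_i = -8.30 + -9.31*i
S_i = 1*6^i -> [1, 6, 36, 216, 1296]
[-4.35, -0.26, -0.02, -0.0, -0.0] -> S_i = -4.35*0.06^i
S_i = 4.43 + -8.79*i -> [4.43, -4.36, -13.15, -21.94, -30.73]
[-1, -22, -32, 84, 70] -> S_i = Random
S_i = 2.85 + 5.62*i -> [2.85, 8.47, 14.09, 19.71, 25.33]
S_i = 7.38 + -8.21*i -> [7.38, -0.83, -9.04, -17.25, -25.46]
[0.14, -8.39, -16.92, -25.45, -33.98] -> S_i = 0.14 + -8.53*i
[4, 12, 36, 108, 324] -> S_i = 4*3^i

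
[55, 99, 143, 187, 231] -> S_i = 55 + 44*i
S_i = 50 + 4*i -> [50, 54, 58, 62, 66]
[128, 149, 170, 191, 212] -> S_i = 128 + 21*i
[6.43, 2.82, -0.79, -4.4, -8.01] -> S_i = 6.43 + -3.61*i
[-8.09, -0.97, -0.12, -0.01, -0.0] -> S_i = -8.09*0.12^i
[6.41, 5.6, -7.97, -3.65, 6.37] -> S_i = Random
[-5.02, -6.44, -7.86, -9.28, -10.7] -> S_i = -5.02 + -1.42*i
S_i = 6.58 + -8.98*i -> [6.58, -2.4, -11.38, -20.36, -29.34]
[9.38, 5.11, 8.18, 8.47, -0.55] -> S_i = Random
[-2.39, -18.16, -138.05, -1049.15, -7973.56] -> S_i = -2.39*7.60^i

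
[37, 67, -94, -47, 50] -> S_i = Random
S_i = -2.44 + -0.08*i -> [-2.44, -2.52, -2.6, -2.68, -2.76]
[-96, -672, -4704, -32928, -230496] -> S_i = -96*7^i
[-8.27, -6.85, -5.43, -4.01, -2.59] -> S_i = -8.27 + 1.42*i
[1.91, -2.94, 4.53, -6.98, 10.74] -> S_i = 1.91*(-1.54)^i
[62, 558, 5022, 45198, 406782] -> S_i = 62*9^i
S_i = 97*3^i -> [97, 291, 873, 2619, 7857]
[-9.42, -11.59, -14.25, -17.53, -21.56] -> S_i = -9.42*1.23^i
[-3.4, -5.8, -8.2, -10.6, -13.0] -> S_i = -3.40 + -2.40*i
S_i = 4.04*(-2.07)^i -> [4.04, -8.36, 17.31, -35.83, 74.18]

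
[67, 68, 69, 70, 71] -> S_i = 67 + 1*i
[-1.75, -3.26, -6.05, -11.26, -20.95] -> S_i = -1.75*1.86^i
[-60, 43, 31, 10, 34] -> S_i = Random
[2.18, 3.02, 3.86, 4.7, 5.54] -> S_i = 2.18 + 0.84*i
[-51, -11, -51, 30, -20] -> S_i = Random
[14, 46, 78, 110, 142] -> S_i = 14 + 32*i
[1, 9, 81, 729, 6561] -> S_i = 1*9^i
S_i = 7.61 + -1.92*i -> [7.61, 5.69, 3.77, 1.85, -0.07]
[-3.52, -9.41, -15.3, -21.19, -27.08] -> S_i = -3.52 + -5.89*i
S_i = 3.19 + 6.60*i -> [3.19, 9.79, 16.39, 22.99, 29.59]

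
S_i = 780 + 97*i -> [780, 877, 974, 1071, 1168]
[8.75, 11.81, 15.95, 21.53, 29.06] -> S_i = 8.75*1.35^i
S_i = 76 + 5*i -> [76, 81, 86, 91, 96]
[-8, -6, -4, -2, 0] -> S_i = -8 + 2*i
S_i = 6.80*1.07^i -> [6.8, 7.28, 7.79, 8.33, 8.91]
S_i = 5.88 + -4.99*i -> [5.88, 0.89, -4.1, -9.09, -14.08]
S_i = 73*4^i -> [73, 292, 1168, 4672, 18688]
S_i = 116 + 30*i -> [116, 146, 176, 206, 236]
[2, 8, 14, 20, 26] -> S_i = 2 + 6*i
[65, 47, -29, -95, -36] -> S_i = Random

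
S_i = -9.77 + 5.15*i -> [-9.77, -4.62, 0.53, 5.68, 10.83]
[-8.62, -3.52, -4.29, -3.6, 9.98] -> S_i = Random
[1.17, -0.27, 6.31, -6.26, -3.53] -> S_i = Random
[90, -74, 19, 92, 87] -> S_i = Random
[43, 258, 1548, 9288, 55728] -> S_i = 43*6^i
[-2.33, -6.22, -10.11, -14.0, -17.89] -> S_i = -2.33 + -3.89*i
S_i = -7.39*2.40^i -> [-7.39, -17.74, -42.57, -102.16, -245.18]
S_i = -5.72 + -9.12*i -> [-5.72, -14.84, -23.96, -33.08, -42.2]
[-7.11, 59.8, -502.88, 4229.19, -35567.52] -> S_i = -7.11*(-8.41)^i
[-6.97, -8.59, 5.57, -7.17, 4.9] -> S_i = Random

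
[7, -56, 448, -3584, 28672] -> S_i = 7*-8^i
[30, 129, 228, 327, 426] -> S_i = 30 + 99*i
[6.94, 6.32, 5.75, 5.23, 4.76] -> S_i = 6.94*0.91^i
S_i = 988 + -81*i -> [988, 907, 826, 745, 664]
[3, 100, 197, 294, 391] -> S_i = 3 + 97*i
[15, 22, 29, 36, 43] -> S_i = 15 + 7*i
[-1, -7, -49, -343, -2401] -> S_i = -1*7^i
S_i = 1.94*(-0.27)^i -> [1.94, -0.52, 0.14, -0.04, 0.01]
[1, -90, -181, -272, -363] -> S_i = 1 + -91*i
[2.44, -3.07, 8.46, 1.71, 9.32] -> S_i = Random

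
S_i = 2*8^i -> [2, 16, 128, 1024, 8192]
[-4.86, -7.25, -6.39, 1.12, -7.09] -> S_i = Random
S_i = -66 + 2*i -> [-66, -64, -62, -60, -58]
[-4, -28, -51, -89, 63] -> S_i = Random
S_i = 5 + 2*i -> [5, 7, 9, 11, 13]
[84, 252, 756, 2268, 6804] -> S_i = 84*3^i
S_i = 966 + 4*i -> [966, 970, 974, 978, 982]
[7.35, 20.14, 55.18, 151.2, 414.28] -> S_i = 7.35*2.74^i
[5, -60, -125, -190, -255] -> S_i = 5 + -65*i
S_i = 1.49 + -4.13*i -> [1.49, -2.64, -6.77, -10.9, -15.03]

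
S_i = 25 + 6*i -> [25, 31, 37, 43, 49]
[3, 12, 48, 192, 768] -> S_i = 3*4^i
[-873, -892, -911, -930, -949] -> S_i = -873 + -19*i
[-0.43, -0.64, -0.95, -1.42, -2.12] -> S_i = -0.43*1.49^i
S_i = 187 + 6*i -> [187, 193, 199, 205, 211]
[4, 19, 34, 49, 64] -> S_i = 4 + 15*i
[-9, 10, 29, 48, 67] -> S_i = -9 + 19*i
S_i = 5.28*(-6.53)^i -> [5.28, -34.48, 225.14, -1470.19, 9600.34]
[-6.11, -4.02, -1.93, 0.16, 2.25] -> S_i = -6.11 + 2.09*i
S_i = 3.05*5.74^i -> [3.05, 17.51, 100.49, 576.81, 3310.91]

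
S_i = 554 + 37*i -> [554, 591, 628, 665, 702]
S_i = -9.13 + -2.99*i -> [-9.13, -12.12, -15.11, -18.1, -21.09]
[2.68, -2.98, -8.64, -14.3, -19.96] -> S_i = 2.68 + -5.66*i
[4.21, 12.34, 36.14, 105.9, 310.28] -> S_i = 4.21*2.93^i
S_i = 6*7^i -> [6, 42, 294, 2058, 14406]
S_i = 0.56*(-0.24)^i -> [0.56, -0.13, 0.03, -0.01, 0.0]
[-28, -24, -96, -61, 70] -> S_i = Random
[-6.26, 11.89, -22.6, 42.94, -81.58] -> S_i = -6.26*(-1.90)^i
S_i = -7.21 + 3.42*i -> [-7.21, -3.79, -0.37, 3.05, 6.47]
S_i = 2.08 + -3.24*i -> [2.08, -1.16, -4.4, -7.64, -10.88]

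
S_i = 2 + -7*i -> [2, -5, -12, -19, -26]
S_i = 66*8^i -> [66, 528, 4224, 33792, 270336]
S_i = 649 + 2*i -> [649, 651, 653, 655, 657]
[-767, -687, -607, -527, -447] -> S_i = -767 + 80*i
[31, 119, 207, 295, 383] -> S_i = 31 + 88*i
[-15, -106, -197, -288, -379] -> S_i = -15 + -91*i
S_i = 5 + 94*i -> [5, 99, 193, 287, 381]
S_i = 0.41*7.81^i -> [0.41, 3.2, 25.01, 195.32, 1525.41]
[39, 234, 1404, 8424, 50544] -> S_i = 39*6^i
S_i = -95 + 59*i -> [-95, -36, 23, 82, 141]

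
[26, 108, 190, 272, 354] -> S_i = 26 + 82*i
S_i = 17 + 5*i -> [17, 22, 27, 32, 37]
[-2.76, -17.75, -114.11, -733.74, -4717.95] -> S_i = -2.76*6.43^i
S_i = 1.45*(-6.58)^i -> [1.45, -9.54, 62.78, -413.09, 2718.14]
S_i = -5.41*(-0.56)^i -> [-5.41, 3.03, -1.7, 0.95, -0.53]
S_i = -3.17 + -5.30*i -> [-3.17, -8.47, -13.77, -19.07, -24.37]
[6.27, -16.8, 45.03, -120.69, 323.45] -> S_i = 6.27*(-2.68)^i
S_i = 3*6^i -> [3, 18, 108, 648, 3888]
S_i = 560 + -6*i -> [560, 554, 548, 542, 536]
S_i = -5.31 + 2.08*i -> [-5.31, -3.23, -1.15, 0.93, 3.01]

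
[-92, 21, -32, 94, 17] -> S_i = Random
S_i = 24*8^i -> [24, 192, 1536, 12288, 98304]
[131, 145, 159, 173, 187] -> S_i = 131 + 14*i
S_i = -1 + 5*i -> [-1, 4, 9, 14, 19]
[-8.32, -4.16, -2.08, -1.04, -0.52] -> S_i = -8.32*0.50^i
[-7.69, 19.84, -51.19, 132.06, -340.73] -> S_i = -7.69*(-2.58)^i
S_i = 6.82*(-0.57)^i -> [6.82, -3.89, 2.22, -1.26, 0.72]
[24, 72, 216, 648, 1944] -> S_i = 24*3^i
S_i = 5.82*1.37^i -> [5.82, 7.97, 10.92, 14.97, 20.5]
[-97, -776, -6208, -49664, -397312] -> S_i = -97*8^i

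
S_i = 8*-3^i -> [8, -24, 72, -216, 648]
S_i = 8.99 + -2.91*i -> [8.99, 6.08, 3.17, 0.26, -2.65]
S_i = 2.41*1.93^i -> [2.41, 4.65, 8.98, 17.33, 33.44]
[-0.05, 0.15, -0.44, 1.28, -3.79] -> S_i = -0.05*(-2.95)^i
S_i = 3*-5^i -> [3, -15, 75, -375, 1875]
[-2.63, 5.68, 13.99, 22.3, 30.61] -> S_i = -2.63 + 8.31*i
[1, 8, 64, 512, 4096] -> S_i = 1*8^i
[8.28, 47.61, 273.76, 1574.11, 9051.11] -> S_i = 8.28*5.75^i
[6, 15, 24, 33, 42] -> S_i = 6 + 9*i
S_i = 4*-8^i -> [4, -32, 256, -2048, 16384]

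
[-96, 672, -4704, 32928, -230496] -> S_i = -96*-7^i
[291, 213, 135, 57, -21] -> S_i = 291 + -78*i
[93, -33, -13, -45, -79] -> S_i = Random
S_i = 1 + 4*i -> [1, 5, 9, 13, 17]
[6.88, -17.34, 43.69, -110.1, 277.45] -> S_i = 6.88*(-2.52)^i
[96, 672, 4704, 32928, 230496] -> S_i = 96*7^i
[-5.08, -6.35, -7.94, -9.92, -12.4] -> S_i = -5.08*1.25^i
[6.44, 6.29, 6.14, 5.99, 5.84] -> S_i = 6.44 + -0.15*i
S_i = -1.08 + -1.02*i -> [-1.08, -2.1, -3.12, -4.14, -5.16]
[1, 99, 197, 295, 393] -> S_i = 1 + 98*i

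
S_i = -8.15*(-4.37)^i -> [-8.15, 35.62, -155.64, 680.15, -2972.24]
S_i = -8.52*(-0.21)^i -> [-8.52, 1.79, -0.38, 0.08, -0.02]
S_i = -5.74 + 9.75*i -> [-5.74, 4.01, 13.76, 23.51, 33.26]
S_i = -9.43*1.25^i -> [-9.43, -11.79, -14.73, -18.42, -23.02]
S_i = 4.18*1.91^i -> [4.18, 7.98, 15.25, 29.13, 55.63]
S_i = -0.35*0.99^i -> [-0.35, -0.35, -0.34, -0.34, -0.34]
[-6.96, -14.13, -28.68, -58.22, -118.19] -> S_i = -6.96*2.03^i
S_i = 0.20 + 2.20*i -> [0.2, 2.4, 4.6, 6.8, 9.0]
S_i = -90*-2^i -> [-90, 180, -360, 720, -1440]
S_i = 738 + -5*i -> [738, 733, 728, 723, 718]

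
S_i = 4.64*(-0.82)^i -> [4.64, -3.8, 3.12, -2.56, 2.1]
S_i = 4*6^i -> [4, 24, 144, 864, 5184]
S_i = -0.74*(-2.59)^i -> [-0.74, 1.92, -4.96, 12.86, -33.3]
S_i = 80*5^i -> [80, 400, 2000, 10000, 50000]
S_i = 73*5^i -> [73, 365, 1825, 9125, 45625]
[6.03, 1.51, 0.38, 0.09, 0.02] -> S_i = 6.03*0.25^i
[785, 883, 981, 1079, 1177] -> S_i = 785 + 98*i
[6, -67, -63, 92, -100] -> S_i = Random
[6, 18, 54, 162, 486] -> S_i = 6*3^i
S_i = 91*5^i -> [91, 455, 2275, 11375, 56875]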